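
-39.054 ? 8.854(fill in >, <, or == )<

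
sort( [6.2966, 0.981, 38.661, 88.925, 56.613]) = [0.981, 6.2966, 38.661, 56.613, 88.925]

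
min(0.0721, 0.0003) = 0.0003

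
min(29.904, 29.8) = 29.8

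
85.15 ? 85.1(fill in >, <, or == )>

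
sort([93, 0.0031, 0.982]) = [0.0031, 0.982, 93]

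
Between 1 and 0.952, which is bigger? 1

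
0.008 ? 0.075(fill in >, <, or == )<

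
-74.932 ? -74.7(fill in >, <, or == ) <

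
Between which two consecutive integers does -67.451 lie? -68 and -67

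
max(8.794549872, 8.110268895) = 8.794549872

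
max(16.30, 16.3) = 16.3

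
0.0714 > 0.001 True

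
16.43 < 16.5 True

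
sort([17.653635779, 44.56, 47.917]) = [17.653635779, 44.56, 47.917]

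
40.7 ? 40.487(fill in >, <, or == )>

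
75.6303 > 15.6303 True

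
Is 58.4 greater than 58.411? No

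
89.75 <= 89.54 False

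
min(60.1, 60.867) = 60.1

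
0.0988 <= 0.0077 False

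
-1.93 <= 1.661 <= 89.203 True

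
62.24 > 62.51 False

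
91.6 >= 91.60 True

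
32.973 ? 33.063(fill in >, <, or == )<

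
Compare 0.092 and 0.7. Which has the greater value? 0.7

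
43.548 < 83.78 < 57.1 False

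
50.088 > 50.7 False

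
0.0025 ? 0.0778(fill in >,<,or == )<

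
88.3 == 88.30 True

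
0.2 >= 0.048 True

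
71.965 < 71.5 False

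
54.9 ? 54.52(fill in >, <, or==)>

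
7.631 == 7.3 False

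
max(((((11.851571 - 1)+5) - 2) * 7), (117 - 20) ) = 97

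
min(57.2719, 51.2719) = 51.2719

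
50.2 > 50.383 False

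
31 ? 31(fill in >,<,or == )==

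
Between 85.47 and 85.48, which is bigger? 85.48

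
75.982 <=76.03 True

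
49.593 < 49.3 False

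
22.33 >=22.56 False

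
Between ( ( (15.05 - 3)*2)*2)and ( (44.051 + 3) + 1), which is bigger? ( ( (15.05 - 3)*2)*2)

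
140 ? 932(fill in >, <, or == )<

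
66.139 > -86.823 True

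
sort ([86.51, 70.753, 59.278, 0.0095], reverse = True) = [86.51, 70.753, 59.278, 0.0095]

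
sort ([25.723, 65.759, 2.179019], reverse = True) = [65.759, 25.723, 2.179019]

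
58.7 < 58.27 False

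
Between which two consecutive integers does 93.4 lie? 93 and 94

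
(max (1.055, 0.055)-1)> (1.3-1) False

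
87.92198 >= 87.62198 True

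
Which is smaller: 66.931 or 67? 66.931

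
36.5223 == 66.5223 False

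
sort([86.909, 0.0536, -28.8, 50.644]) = [-28.8, 0.0536, 50.644, 86.909]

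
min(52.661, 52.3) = 52.3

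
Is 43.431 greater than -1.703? Yes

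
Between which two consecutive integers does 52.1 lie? 52 and 53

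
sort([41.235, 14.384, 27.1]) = [14.384, 27.1, 41.235]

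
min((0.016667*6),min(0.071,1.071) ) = 0.071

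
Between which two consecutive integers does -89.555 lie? -90 and -89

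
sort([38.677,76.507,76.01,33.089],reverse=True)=[76.507,76.01,38.677,33.089]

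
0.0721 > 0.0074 True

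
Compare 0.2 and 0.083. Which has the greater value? 0.2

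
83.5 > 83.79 False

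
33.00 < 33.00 False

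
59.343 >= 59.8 False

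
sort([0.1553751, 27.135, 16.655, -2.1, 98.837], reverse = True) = [98.837, 27.135, 16.655, 0.1553751, -2.1]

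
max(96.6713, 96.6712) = 96.6713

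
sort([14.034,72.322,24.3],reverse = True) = [72.322,24.3,14.034]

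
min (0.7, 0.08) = 0.08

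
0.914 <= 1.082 True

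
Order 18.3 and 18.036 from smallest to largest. 18.036, 18.3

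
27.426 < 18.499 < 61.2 False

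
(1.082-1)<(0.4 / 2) True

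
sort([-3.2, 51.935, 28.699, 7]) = [-3.2, 7, 28.699, 51.935]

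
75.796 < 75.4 False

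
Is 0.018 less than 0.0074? No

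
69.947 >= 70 False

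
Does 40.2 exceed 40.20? No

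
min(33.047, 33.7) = 33.047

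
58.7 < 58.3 False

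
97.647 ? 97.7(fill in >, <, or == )<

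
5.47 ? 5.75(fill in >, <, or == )<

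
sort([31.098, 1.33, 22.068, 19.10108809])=[1.33, 19.10108809, 22.068, 31.098]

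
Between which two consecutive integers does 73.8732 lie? 73 and 74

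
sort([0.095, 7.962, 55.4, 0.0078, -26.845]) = [-26.845, 0.0078, 0.095, 7.962, 55.4]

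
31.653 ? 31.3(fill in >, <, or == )>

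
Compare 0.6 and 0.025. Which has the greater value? 0.6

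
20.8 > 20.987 False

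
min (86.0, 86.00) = 86.0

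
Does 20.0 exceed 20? No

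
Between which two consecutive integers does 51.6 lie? 51 and 52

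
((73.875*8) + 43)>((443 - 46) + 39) True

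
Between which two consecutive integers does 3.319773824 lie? 3 and 4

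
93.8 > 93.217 True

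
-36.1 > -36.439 True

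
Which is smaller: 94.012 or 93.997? 93.997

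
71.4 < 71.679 True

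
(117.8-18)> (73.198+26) True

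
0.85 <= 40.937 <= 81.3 True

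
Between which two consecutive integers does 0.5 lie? 0 and 1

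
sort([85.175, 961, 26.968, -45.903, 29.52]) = [-45.903, 26.968, 29.52, 85.175, 961]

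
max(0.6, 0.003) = 0.6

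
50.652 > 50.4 True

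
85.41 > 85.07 True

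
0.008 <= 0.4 True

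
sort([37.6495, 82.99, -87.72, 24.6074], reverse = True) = [82.99, 37.6495, 24.6074, -87.72]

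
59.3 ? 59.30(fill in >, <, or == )==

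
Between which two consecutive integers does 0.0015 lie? 0 and 1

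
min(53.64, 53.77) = 53.64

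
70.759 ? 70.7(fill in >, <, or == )>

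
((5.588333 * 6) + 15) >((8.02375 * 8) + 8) False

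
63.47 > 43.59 True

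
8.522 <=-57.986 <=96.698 False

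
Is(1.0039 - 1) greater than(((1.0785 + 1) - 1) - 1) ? No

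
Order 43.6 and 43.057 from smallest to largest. 43.057, 43.6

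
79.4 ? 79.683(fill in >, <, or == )<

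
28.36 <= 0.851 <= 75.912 False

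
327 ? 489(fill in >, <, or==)<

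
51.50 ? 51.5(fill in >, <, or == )==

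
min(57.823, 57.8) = 57.8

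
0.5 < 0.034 False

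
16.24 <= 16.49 True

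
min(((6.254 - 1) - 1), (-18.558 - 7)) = -25.558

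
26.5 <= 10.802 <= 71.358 False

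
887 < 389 False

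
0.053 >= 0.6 False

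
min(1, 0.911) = 0.911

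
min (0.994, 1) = 0.994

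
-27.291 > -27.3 True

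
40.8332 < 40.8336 True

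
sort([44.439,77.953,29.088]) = [29.088,44.439,77.953]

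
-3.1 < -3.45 False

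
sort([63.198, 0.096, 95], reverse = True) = [95, 63.198, 0.096]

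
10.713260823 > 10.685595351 True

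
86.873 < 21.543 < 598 False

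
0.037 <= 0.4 True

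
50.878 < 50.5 False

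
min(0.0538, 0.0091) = 0.0091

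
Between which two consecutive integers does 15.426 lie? 15 and 16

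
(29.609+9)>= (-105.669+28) True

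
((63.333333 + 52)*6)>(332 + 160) True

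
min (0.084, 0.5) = 0.084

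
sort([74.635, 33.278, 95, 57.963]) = [33.278, 57.963, 74.635, 95]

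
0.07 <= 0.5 True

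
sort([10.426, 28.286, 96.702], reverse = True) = [96.702, 28.286, 10.426]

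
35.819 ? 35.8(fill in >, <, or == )>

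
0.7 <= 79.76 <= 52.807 False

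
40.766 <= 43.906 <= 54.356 True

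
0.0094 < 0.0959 True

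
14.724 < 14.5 False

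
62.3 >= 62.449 False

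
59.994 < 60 True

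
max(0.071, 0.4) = 0.4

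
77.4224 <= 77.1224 False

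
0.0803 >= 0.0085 True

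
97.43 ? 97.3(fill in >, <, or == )>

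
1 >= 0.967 True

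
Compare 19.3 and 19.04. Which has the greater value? 19.3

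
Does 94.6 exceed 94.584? Yes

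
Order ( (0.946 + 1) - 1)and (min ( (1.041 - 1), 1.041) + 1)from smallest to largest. ( (0.946 + 1) - 1), (min ( (1.041 - 1), 1.041) + 1)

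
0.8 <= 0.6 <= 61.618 False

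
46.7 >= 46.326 True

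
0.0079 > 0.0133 False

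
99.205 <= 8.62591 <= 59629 False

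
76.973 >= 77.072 False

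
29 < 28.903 False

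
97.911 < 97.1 False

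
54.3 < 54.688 True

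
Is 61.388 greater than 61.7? No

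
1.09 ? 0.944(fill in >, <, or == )>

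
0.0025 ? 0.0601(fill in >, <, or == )<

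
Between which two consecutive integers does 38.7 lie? 38 and 39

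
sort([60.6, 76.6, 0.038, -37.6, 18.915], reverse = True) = [76.6, 60.6, 18.915, 0.038, -37.6]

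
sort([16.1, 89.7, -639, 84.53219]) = [-639, 16.1, 84.53219, 89.7]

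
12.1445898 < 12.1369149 False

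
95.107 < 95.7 True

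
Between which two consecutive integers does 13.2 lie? 13 and 14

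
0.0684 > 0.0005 True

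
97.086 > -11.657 True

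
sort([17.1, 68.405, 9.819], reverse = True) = [68.405, 17.1, 9.819]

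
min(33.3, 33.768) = 33.3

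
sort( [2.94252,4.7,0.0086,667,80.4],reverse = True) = [667,80.4,4.7,2.94252,0.0086]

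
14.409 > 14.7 False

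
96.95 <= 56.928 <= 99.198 False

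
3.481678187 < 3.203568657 False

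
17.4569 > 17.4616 False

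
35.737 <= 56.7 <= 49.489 False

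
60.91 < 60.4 False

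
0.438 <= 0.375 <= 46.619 False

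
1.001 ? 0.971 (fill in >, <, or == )>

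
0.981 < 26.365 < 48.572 True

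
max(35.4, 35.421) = 35.421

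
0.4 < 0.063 False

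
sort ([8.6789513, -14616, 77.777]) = [-14616, 8.6789513, 77.777]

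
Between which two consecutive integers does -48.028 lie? -49 and -48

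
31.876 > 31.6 True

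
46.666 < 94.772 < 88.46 False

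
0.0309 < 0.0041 False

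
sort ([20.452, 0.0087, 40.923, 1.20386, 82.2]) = [0.0087, 1.20386, 20.452, 40.923, 82.2]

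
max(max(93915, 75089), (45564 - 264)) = 93915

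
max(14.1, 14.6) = 14.6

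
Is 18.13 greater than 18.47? No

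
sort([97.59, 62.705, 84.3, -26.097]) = [-26.097, 62.705, 84.3, 97.59]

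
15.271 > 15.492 False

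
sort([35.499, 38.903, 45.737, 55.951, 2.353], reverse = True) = [55.951, 45.737, 38.903, 35.499, 2.353]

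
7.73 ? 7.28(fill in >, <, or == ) >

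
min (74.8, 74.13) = 74.13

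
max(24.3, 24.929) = 24.929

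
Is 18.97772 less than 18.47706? No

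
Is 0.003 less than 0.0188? Yes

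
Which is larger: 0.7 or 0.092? 0.7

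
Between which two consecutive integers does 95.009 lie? 95 and 96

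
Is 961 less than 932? No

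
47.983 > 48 False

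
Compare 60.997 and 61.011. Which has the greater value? 61.011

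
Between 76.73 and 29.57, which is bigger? 76.73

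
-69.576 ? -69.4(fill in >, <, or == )<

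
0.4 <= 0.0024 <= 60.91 False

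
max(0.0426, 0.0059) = 0.0426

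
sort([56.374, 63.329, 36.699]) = [36.699, 56.374, 63.329]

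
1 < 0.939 False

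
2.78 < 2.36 False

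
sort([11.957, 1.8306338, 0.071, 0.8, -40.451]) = [-40.451, 0.071, 0.8, 1.8306338, 11.957]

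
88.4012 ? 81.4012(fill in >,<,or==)>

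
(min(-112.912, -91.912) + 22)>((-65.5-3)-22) False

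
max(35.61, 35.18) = 35.61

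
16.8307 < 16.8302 False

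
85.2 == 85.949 False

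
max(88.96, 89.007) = 89.007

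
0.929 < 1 True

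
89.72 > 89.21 True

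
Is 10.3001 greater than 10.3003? No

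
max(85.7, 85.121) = 85.7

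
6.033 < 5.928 False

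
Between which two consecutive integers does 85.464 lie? 85 and 86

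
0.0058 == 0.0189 False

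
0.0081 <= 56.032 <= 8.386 False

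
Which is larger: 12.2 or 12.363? 12.363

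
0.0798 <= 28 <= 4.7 False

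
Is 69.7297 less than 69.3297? No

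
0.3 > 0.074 True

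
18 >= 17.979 True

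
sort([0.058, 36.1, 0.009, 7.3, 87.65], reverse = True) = [87.65, 36.1, 7.3, 0.058, 0.009]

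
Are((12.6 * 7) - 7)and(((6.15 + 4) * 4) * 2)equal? Yes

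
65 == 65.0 True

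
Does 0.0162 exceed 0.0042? Yes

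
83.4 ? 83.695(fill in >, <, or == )<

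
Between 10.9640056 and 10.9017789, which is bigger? 10.9640056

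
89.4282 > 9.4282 True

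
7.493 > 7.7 False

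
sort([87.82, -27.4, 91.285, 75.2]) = [-27.4, 75.2, 87.82, 91.285]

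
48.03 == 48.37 False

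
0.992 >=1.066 False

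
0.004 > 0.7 False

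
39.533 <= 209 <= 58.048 False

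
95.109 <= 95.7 True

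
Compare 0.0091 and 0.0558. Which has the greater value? 0.0558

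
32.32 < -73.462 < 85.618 False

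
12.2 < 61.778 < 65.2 True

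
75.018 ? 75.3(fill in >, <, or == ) <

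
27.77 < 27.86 True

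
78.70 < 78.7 False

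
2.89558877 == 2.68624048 False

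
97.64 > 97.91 False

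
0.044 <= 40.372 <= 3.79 False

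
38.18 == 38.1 False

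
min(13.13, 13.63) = 13.13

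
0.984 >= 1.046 False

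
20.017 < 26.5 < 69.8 True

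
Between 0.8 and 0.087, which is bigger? 0.8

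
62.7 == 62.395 False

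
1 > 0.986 True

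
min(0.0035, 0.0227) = 0.0035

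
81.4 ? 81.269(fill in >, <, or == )>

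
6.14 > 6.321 False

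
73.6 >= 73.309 True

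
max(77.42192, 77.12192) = 77.42192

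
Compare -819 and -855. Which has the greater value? -819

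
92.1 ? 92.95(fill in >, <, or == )<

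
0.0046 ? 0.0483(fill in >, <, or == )<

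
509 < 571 True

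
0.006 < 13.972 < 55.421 True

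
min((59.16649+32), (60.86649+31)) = 91.16649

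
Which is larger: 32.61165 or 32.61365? 32.61365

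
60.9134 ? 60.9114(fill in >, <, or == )>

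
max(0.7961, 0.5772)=0.7961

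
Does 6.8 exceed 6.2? Yes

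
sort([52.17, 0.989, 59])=[0.989, 52.17, 59]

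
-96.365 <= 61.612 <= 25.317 False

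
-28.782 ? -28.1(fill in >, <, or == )<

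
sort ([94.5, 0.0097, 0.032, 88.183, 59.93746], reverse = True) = [94.5, 88.183, 59.93746, 0.032, 0.0097]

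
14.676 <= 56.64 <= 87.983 True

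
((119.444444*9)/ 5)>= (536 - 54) False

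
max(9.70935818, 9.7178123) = 9.7178123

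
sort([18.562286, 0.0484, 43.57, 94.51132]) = [0.0484, 18.562286, 43.57, 94.51132]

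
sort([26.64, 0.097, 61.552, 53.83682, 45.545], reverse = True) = [61.552, 53.83682, 45.545, 26.64, 0.097]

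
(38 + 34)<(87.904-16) False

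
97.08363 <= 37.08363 False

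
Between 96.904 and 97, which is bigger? 97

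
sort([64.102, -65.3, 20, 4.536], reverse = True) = [64.102, 20, 4.536, -65.3]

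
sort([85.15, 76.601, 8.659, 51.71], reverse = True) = [85.15, 76.601, 51.71, 8.659]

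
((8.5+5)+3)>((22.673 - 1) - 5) False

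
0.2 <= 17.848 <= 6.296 False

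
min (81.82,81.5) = 81.5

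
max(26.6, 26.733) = 26.733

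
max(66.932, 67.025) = 67.025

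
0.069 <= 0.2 True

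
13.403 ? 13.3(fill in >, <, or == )>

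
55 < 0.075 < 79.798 False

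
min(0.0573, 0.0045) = 0.0045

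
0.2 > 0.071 True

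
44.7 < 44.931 True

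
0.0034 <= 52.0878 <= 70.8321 True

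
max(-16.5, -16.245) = -16.245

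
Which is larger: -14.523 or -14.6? -14.523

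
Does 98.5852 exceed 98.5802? Yes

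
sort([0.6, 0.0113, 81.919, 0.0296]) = [0.0113, 0.0296, 0.6, 81.919]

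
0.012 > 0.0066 True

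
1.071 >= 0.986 True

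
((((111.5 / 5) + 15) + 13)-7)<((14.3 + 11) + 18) False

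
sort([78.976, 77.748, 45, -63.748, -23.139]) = [-63.748, -23.139, 45, 77.748, 78.976]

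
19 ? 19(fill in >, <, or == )==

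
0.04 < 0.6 True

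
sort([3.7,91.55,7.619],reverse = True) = [91.55,7.619,3.7]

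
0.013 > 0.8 False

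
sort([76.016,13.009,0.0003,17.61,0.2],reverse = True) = [76.016,17.61,13.009,0.2,0.0003]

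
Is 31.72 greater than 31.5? Yes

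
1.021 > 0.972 True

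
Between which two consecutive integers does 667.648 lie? 667 and 668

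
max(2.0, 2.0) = 2.0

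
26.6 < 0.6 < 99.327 False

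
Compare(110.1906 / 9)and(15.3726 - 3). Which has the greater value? (15.3726 - 3)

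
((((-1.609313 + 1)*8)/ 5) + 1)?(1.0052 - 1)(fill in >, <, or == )>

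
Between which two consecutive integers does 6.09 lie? 6 and 7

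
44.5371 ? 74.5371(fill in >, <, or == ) <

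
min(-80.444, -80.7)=-80.7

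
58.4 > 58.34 True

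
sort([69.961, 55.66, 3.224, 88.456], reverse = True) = [88.456, 69.961, 55.66, 3.224]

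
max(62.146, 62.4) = 62.4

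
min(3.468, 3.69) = 3.468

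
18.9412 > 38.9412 False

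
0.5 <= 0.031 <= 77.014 False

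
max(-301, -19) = -19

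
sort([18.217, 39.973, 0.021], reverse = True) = [39.973, 18.217, 0.021]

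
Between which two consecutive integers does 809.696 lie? 809 and 810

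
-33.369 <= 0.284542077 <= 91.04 True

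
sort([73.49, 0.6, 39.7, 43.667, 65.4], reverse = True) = [73.49, 65.4, 43.667, 39.7, 0.6]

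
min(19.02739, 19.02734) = 19.02734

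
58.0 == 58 True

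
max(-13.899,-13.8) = -13.8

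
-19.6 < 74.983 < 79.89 True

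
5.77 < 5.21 False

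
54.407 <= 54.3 False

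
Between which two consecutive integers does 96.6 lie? 96 and 97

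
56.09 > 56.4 False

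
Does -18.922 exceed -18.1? No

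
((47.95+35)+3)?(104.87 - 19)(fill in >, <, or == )>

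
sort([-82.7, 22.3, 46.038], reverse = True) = [46.038, 22.3, -82.7]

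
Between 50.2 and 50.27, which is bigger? 50.27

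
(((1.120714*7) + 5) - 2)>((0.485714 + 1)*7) True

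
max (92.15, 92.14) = 92.15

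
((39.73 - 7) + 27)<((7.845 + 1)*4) False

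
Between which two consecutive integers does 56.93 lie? 56 and 57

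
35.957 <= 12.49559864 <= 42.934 False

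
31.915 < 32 True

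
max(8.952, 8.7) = 8.952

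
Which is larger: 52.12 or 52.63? 52.63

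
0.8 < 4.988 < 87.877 True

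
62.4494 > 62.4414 True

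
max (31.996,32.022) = 32.022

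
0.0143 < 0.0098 False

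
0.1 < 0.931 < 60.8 True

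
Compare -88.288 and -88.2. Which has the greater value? -88.2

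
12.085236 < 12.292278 True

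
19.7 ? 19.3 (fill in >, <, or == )>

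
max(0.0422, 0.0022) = 0.0422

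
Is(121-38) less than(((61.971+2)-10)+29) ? No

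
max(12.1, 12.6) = 12.6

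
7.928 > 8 False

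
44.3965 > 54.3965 False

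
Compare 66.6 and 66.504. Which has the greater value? 66.6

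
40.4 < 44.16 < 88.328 True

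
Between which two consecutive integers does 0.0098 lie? 0 and 1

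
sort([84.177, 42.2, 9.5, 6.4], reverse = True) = [84.177, 42.2, 9.5, 6.4]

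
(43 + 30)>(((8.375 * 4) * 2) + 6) False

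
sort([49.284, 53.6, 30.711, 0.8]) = [0.8, 30.711, 49.284, 53.6]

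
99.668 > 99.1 True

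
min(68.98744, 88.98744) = 68.98744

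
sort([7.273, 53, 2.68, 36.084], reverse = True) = [53, 36.084, 7.273, 2.68]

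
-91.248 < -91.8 False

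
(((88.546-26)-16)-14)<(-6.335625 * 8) False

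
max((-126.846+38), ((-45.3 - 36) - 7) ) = -88.3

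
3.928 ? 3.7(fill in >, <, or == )>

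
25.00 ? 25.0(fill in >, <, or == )==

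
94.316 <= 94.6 True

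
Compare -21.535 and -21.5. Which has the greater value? -21.5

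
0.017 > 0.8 False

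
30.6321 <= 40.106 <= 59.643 True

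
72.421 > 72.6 False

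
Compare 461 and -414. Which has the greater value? 461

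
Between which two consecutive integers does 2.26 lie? 2 and 3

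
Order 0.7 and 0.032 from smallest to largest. 0.032, 0.7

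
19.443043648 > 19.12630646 True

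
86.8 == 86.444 False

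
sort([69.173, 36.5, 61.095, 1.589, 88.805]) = [1.589, 36.5, 61.095, 69.173, 88.805]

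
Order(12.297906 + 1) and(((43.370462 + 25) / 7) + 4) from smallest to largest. (12.297906 + 1), (((43.370462 + 25) / 7) + 4)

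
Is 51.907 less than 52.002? Yes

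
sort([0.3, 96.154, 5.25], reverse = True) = [96.154, 5.25, 0.3]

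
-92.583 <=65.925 True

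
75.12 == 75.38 False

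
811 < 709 False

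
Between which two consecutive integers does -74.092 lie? -75 and -74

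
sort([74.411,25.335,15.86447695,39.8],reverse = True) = [74.411,39.8,25.335,15.86447695]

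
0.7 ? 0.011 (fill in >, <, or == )>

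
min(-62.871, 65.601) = -62.871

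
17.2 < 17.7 True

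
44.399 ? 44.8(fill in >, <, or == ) <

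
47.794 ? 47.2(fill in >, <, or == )>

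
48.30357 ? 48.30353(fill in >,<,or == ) >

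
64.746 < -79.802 False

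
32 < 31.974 False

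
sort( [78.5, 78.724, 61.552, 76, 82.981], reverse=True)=[82.981, 78.724, 78.5, 76, 61.552]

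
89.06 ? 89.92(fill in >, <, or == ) <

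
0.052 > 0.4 False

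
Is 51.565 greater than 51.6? No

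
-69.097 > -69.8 True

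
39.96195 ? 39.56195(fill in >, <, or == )>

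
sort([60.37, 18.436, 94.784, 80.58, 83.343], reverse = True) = [94.784, 83.343, 80.58, 60.37, 18.436]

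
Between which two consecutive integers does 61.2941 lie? 61 and 62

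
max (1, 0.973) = 1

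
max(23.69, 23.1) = 23.69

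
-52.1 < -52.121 False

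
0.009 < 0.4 True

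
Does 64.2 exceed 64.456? No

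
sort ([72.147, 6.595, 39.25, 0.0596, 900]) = [0.0596, 6.595, 39.25, 72.147, 900]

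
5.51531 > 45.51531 False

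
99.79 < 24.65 False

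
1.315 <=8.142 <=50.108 True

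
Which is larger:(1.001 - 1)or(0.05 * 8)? (0.05 * 8)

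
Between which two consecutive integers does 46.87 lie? 46 and 47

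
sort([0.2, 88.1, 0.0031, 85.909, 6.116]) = [0.0031, 0.2, 6.116, 85.909, 88.1]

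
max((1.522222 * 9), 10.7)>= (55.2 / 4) False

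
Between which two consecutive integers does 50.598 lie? 50 and 51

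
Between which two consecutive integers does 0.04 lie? 0 and 1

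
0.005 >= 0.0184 False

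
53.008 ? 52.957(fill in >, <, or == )>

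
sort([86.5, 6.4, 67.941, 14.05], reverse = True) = [86.5, 67.941, 14.05, 6.4]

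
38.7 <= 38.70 True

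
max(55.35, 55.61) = 55.61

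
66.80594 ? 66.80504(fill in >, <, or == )>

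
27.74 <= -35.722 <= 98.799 False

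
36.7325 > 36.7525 False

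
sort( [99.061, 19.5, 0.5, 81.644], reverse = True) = [99.061, 81.644, 19.5, 0.5]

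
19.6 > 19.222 True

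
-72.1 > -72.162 True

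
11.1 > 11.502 False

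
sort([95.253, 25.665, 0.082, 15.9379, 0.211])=[0.082, 0.211, 15.9379, 25.665, 95.253]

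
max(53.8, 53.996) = 53.996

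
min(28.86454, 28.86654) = 28.86454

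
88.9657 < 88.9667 True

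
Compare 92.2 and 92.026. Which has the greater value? 92.2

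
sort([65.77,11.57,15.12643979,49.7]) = [11.57,15.12643979,49.7,65.77]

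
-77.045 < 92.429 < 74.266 False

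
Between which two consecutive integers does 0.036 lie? 0 and 1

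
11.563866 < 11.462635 False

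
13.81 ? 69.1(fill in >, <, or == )<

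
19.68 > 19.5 True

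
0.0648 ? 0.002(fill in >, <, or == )>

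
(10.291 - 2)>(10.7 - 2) False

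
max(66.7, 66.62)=66.7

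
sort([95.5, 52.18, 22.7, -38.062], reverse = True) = [95.5, 52.18, 22.7, -38.062]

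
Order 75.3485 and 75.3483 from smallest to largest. 75.3483, 75.3485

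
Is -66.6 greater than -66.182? No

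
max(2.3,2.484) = 2.484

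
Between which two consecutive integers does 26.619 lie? 26 and 27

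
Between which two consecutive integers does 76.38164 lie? 76 and 77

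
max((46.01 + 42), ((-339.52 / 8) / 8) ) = 88.01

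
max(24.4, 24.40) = 24.40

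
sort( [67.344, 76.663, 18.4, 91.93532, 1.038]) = [1.038, 18.4, 67.344, 76.663, 91.93532]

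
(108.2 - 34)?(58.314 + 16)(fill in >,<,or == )<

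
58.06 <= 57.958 False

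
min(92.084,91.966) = 91.966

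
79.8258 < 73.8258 False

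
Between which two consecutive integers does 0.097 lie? 0 and 1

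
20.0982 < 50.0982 True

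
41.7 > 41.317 True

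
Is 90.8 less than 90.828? Yes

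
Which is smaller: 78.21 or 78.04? 78.04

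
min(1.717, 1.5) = 1.5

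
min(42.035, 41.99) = 41.99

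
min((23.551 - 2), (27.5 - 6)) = 21.5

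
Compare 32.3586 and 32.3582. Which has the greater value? 32.3586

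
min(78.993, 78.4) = 78.4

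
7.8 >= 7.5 True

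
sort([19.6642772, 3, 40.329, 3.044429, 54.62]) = [3, 3.044429, 19.6642772, 40.329, 54.62]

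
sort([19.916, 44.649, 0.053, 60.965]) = [0.053, 19.916, 44.649, 60.965]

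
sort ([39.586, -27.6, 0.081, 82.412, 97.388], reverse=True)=[97.388, 82.412, 39.586, 0.081, -27.6]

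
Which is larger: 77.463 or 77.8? 77.8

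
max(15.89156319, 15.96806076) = 15.96806076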